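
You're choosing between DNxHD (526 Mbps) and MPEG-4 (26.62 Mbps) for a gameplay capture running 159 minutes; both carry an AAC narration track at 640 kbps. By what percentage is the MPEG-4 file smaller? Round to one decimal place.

94.8%

159 min = 9540 s
Audio: 640 kbps = 0.640 Mbps.
DNxHD: 526.640 Mbps × 9540 s = 5024145.6 Mb = 628.018 GB.
MPEG-4: 27.260 Mbps × 9540 s = 260060.4 Mb = 32.508 GB.
Reduction: (1 − 32.508/628.018) × 100 = 94.82%.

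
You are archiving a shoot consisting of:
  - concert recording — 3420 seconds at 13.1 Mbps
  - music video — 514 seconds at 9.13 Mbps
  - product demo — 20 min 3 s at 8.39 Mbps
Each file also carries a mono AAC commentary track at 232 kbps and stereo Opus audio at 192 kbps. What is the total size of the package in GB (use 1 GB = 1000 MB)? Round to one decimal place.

7.7 GB

Audio total: 232 + 192 = 424 kbps = 0.424 Mbps.
concert recording: 13.524 Mbps × 3420 s = 46252.1 Mb
music video: 9.554 Mbps × 514 s = 4910.8 Mb
product demo: 8.814 Mbps × 1203 s = 10603.2 Mb
Total: 61766.1 Mb = 7720.8 MB.
= 7.721 GB.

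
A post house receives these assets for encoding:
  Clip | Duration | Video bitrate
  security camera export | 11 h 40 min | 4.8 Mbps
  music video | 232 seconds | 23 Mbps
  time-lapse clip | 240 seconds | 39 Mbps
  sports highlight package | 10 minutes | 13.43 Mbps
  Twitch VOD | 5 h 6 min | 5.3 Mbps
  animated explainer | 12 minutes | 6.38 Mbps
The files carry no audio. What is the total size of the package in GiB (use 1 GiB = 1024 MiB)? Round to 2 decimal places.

security camera export: 4.800 Mbps × 42000 s = 201600.0 Mb
music video: 23.000 Mbps × 232 s = 5336.0 Mb
time-lapse clip: 39.000 Mbps × 240 s = 9360.0 Mb
sports highlight package: 13.430 Mbps × 600 s = 8058.0 Mb
Twitch VOD: 5.300 Mbps × 18360 s = 97308.0 Mb
animated explainer: 6.380 Mbps × 720 s = 4593.6 Mb
Total: 326255.6 Mb = 40781.9 MB.
= 37.98 GiB.

37.98 GiB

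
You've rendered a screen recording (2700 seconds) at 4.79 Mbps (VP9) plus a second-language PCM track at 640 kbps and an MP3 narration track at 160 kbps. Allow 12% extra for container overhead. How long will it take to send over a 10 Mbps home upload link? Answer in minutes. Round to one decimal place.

Audio total: 640 + 160 = 800 kbps = 0.800 Mbps.
Total bitrate: 5.590 Mbps.
File: 5.590 Mbps × 2700 s = 15093.0 Mb.
With 12% container overhead: ×1.12. → 16904.2 Mb.
At 10 Mbps: 16904.2 / 10 = 1690.4 s ≈ 28.2 minutes.

28.2 minutes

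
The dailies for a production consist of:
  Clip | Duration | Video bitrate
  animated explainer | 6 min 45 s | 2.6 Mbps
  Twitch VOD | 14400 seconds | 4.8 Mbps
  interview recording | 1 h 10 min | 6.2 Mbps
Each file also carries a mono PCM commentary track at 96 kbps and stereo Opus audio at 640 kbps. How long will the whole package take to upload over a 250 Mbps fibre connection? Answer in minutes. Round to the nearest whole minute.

Audio total: 96 + 640 = 736 kbps = 0.736 Mbps.
animated explainer: 3.336 Mbps × 405 s = 1351.1 Mb
Twitch VOD: 5.536 Mbps × 14400 s = 79718.4 Mb
interview recording: 6.936 Mbps × 4200 s = 29131.2 Mb
Total: 110200.7 Mb = 13775.1 MB.
At 250 Mbps: 110200.7 / 250 = 441 s ≈ 7.35 minutes.

7 minutes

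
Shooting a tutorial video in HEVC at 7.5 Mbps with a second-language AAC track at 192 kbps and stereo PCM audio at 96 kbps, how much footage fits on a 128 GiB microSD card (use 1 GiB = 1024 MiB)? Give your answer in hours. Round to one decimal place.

39.2 hours

Audio total: 192 + 96 = 288 kbps = 0.288 Mbps.
Total bitrate: 7.5 + 0.288 = 7.788 Mbps.
Capacity: 128 GiB = 1,099,512 Mb.
Recording time: 1,099,512 / 7.788 = 141,180 s ≈ 39.2 hours.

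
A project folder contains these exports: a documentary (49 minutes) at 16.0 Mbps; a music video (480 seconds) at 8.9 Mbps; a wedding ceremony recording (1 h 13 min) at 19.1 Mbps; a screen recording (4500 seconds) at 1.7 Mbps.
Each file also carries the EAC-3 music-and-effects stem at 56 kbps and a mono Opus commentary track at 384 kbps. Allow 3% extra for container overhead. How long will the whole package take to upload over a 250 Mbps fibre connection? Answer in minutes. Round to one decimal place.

10.2 minutes

Audio total: 56 + 384 = 440 kbps = 0.440 Mbps.
documentary: 16.440 Mbps × 2940 s × 1.03 = 49783.6 Mb
music video: 9.340 Mbps × 480 s × 1.03 = 4617.7 Mb
wedding ceremony recording: 19.540 Mbps × 4380 s × 1.03 = 88152.8 Mb
screen recording: 2.140 Mbps × 4500 s × 1.03 = 9918.9 Mb
Total: 152473.0 Mb = 19059.1 MB.
At 250 Mbps: 152473.0 / 250 = 610 s ≈ 10.2 minutes.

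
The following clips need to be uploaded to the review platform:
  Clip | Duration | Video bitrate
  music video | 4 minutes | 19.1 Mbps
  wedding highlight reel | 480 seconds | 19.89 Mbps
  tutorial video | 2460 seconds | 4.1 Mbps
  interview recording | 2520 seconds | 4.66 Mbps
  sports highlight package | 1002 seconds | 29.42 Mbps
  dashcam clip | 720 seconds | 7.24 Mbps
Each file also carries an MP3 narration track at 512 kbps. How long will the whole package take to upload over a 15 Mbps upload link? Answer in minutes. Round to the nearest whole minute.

Audio: 512 kbps = 0.512 Mbps.
music video: 19.612 Mbps × 240 s = 4706.9 Mb
wedding highlight reel: 20.402 Mbps × 480 s = 9793.0 Mb
tutorial video: 4.612 Mbps × 2460 s = 11345.5 Mb
interview recording: 5.172 Mbps × 2520 s = 13033.4 Mb
sports highlight package: 29.932 Mbps × 1002 s = 29991.9 Mb
dashcam clip: 7.752 Mbps × 720 s = 5581.4 Mb
Total: 74452.1 Mb = 9306.5 MB.
At 15 Mbps: 74452.1 / 15 = 4963 s ≈ 82.7 minutes.

83 minutes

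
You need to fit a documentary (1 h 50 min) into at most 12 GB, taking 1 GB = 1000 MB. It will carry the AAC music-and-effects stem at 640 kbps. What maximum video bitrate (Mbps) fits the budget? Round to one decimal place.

13.9 Mbps

Budget: 12 GB = 96000.0 Mb.
1 h 50 min = 110 min = 6600 s
Total bitrate budget: 96000.0 Mb / 6600 s = 14.545 Mbps.
Audio: 640 kbps = 0.640 Mbps.
Video: 14.545 − 0.640 = 13.905 Mbps.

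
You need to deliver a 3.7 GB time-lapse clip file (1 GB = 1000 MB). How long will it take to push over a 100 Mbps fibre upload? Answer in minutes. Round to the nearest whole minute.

5 minutes

File: 3.7 GB = 29600.0 Mb.
At 100 Mbps: 29600.0 / 100 = 296.0 s ≈ 4.93 minutes.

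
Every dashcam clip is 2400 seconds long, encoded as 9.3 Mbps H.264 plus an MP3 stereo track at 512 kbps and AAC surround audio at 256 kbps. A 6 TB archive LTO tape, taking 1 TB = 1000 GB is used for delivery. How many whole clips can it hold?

Audio total: 512 + 256 = 768 kbps = 0.768 Mbps.
Total bitrate: 10.068 Mbps.
Per item: 10.068 Mbps × 2400 s = 24,163 Mb = 3,020 MB.
Capacity: 6 TB = 48,000,000 Mb; 1986.49 items → 1986 complete.

1986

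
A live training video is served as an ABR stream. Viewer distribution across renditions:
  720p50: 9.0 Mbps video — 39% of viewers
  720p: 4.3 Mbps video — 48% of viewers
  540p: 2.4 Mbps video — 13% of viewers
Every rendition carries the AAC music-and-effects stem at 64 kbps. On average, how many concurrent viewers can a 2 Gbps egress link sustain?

336

Audio: 64 kbps = 0.064 Mbps.
Average per-viewer bitrate: 0.39×9.064 + 0.48×4.364 + 0.13×2.464 = 5.950 Mbps.
2 Gbps = 2,000 Mbps; 2,000 / 5.950 = 336.13 → 336.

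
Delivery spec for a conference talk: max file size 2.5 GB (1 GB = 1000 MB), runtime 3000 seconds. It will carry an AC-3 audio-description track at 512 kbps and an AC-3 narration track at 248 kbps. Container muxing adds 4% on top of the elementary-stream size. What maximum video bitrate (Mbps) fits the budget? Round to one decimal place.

Budget: 2.5 GB = 20000.0 Mb.
Stream payload after overhead: 20000.0 / 1.04 = 19230.8 Mb.
Total bitrate budget: 19230.8 Mb / 3000 s = 6.410 Mbps.
Audio total: 512 + 248 = 760 kbps = 0.760 Mbps.
Video: 6.410 − 0.760 = 5.650 Mbps.

5.7 Mbps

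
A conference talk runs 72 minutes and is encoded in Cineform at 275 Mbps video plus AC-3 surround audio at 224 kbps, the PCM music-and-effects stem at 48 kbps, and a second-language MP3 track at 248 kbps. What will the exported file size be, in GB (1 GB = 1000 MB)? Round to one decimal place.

72 min = 4320 s
Audio total: 224 + 48 + 248 = 520 kbps = 0.520 Mbps.
Total bitrate: 275 + 0.520 = 275.520 Mbps.
Stream data: 275.520 Mbps × 4320 s = 1190246.4 Mb.
1,190,246 Mb ÷ 8 = 148,781 MB → 148.8 GB.

148.8 GB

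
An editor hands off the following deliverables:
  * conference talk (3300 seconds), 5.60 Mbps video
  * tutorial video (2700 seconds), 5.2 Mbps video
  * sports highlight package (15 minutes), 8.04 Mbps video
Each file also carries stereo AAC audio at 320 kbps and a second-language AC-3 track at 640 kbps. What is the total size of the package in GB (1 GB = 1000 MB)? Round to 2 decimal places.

5.80 GB

Audio total: 320 + 640 = 960 kbps = 0.960 Mbps.
conference talk: 6.560 Mbps × 3300 s = 21648.0 Mb
tutorial video: 6.160 Mbps × 2700 s = 16632.0 Mb
sports highlight package: 9.000 Mbps × 900 s = 8100.0 Mb
Total: 46380.0 Mb = 5797.5 MB.
= 5.798 GB.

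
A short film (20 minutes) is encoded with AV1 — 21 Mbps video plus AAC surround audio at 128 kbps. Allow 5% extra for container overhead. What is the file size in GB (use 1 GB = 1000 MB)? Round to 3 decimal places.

20 min = 1200 s
Audio: 128 kbps = 0.128 Mbps.
Total bitrate: 21 + 0.128 = 21.128 Mbps.
Stream data: 21.128 Mbps × 1200 s = 25353.6 Mb.
With 5% container overhead: ×1.05.
26,621 Mb ÷ 8 = 3,328 MB → 3.328 GB.

3.328 GB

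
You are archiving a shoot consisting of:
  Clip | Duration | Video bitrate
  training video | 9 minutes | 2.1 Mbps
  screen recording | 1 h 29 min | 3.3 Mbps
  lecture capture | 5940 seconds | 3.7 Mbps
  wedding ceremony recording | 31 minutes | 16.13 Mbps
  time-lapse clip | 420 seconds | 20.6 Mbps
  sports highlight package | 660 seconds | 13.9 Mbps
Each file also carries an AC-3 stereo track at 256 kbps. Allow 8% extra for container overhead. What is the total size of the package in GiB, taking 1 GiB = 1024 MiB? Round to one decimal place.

Audio: 256 kbps = 0.256 Mbps.
training video: 2.356 Mbps × 540 s × 1.08 = 1374.0 Mb
screen recording: 3.556 Mbps × 5340 s × 1.08 = 20508.2 Mb
lecture capture: 3.956 Mbps × 5940 s × 1.08 = 25378.5 Mb
wedding ceremony recording: 16.386 Mbps × 1860 s × 1.08 = 32916.2 Mb
time-lapse clip: 20.856 Mbps × 420 s × 1.08 = 9460.3 Mb
sports highlight package: 14.156 Mbps × 660 s × 1.08 = 10090.4 Mb
Total: 99727.6 Mb = 12465.9 MB.
= 11.61 GiB.

11.6 GiB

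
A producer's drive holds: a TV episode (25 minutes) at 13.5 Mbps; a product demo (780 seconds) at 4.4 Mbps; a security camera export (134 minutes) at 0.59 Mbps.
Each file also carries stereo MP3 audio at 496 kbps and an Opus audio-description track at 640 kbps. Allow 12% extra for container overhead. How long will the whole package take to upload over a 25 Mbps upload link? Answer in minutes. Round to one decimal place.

30.0 minutes

Audio total: 496 + 640 = 1136 kbps = 1.136 Mbps.
TV episode: 14.636 Mbps × 1500 s × 1.12 = 24588.5 Mb
product demo: 5.536 Mbps × 780 s × 1.12 = 4836.2 Mb
security camera export: 1.726 Mbps × 8040 s × 1.12 = 15542.3 Mb
Total: 44967.0 Mb = 5620.9 MB.
At 25 Mbps: 44967.0 / 25 = 1799 s ≈ 30 minutes.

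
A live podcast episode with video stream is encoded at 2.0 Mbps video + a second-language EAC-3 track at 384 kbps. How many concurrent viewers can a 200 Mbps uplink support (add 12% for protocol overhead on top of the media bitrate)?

74

Audio: 384 kbps = 0.384 Mbps.
Per-viewer media rate: 2.384 Mbps.
On the wire with 12% overhead: 2.670 Mbps.
200 Mbps = 200.0 Mbps; 200.0 / 2.670 = 74.90 → 74 viewers.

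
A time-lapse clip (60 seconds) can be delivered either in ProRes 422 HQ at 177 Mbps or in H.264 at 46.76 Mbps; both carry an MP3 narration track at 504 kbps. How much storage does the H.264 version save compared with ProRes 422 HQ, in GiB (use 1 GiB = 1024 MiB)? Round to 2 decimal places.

Audio: 504 kbps = 0.504 Mbps.
ProRes 422 HQ: 177.504 Mbps × 60 s = 10650.2 Mb = 1.240 GiB.
H.264: 47.264 Mbps × 60 s = 2835.8 Mb = 0.330 GiB.
Saving: 1.240 − 0.330 = 0.910 GiB.

0.91 GiB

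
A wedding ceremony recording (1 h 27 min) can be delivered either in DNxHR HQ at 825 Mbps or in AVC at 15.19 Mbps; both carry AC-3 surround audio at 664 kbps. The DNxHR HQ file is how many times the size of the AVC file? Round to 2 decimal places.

52.08

1 h 27 min = 87 min = 5220 s
Audio: 664 kbps = 0.664 Mbps.
DNxHR HQ: 825.664 Mbps × 5220 s = 4309966.1 Mb = 501.746 GiB.
AVC: 15.854 Mbps × 5220 s = 82757.9 Mb = 9.634 GiB.
Ratio: 501.746 / 9.634 = 52.079.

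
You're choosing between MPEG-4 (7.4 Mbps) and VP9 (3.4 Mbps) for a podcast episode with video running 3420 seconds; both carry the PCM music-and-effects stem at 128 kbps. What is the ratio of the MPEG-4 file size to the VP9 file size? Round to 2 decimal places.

Audio: 128 kbps = 0.128 Mbps.
MPEG-4: 7.528 Mbps × 3420 s = 25745.8 Mb = 3.218 GB.
VP9: 3.528 Mbps × 3420 s = 12065.8 Mb = 1.508 GB.
Ratio: 3.218 / 1.508 = 2.134.

2.13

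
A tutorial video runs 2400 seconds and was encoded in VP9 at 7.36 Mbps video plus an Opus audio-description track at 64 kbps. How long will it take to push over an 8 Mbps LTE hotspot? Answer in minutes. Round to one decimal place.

37.1 minutes

Audio: 64 kbps = 0.064 Mbps.
Total bitrate: 7.424 Mbps.
File: 7.424 Mbps × 2400 s = 17817.6 Mb.
At 8 Mbps: 17817.6 / 8 = 2227.2 s ≈ 37.1 minutes.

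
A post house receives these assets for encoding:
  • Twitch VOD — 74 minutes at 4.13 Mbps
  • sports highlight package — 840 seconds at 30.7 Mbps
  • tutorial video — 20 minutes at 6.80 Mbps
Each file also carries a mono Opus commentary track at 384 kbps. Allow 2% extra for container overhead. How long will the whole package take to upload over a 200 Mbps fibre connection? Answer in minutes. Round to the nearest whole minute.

Audio: 384 kbps = 0.384 Mbps.
Twitch VOD: 4.514 Mbps × 4440 s × 1.02 = 20443.0 Mb
sports highlight package: 31.084 Mbps × 840 s × 1.02 = 26632.8 Mb
tutorial video: 7.184 Mbps × 1200 s × 1.02 = 8793.2 Mb
Total: 55869.0 Mb = 6983.6 MB.
At 200 Mbps: 55869.0 / 200 = 279 s ≈ 4.66 minutes.

5 minutes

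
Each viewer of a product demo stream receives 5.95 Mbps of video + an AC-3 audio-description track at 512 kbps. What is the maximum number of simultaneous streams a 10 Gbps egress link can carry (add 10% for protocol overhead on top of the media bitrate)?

Audio: 512 kbps = 0.512 Mbps.
Per-viewer media rate: 6.462 Mbps.
On the wire with 10% overhead: 7.108 Mbps.
10 Gbps = 10,000 Mbps; 10,000 / 7.108 = 1406.83 → 1406 viewers.

1406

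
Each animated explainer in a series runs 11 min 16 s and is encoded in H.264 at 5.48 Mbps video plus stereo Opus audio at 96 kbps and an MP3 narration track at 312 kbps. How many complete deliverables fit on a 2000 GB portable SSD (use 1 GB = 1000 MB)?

4019

11 min 16 s = 676 s
Audio total: 96 + 312 = 408 kbps = 0.408 Mbps.
Total bitrate: 5.888 Mbps.
Per item: 5.888 Mbps × 676 s = 3,980 Mb = 497.5 MB.
Capacity: 2000 GB = 16,000,000 Mb; 4019.81 items → 4019 complete.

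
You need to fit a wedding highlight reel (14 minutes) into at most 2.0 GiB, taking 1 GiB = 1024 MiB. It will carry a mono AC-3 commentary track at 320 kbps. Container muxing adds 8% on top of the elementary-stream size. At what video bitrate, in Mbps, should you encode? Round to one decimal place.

18.6 Mbps

Budget: 2.0 GiB = 17179.9 Mb.
Stream payload after overhead: 17179.9 / 1.08 = 15907.3 Mb.
14 min = 840 s
Total bitrate budget: 15907.3 Mb / 840 s = 18.937 Mbps.
Audio: 320 kbps = 0.320 Mbps.
Video: 18.937 − 0.320 = 18.617 Mbps.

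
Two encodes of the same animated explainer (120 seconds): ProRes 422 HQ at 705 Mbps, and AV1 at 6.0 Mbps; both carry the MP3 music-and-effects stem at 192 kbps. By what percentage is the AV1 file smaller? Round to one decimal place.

Audio: 192 kbps = 0.192 Mbps.
ProRes 422 HQ: 705.192 Mbps × 120 s = 84623.0 Mb = 10.578 GB.
AV1: 6.192 Mbps × 120 s = 743.0 Mb = 0.093 GB.
Reduction: (1 − 0.093/10.578) × 100 = 99.12%.

99.1%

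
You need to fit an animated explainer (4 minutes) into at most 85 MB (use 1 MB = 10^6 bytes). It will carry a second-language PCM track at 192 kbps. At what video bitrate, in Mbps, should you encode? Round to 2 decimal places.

2.64 Mbps

Budget: 85 MB = 680.0 Mb.
4 min = 240 s
Total bitrate budget: 680.0 Mb / 240 s = 2.833 Mbps.
Audio: 192 kbps = 0.192 Mbps.
Video: 2.833 − 0.192 = 2.641 Mbps.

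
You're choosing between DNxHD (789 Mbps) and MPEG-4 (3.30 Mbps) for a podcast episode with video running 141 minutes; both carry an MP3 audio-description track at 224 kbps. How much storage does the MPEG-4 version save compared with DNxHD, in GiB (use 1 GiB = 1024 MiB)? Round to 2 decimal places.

773.82 GiB

141 min = 8460 s
Audio: 224 kbps = 0.224 Mbps.
DNxHD: 789.224 Mbps × 8460 s = 6676835.0 Mb = 777.286 GiB.
MPEG-4: 3.524 Mbps × 8460 s = 29813.0 Mb = 3.471 GiB.
Saving: 777.286 − 3.471 = 773.815 GiB.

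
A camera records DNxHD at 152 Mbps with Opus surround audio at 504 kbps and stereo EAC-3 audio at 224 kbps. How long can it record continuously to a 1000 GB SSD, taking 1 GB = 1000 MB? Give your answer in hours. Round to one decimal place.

Audio total: 504 + 224 = 728 kbps = 0.728 Mbps.
Total bitrate: 152 + 0.728 = 152.728 Mbps.
Capacity: 1000 GB = 8,000,000 Mb.
Recording time: 8,000,000 / 152.728 = 52,381 s ≈ 14.6 hours.

14.6 hours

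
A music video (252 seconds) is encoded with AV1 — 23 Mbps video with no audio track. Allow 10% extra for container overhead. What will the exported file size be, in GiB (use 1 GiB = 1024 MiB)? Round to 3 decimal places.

Total bitrate: 23 Mbps.
Stream data: 23.000 Mbps × 252 s = 5796.0 Mb.
With 10% container overhead: ×1.10.
6,376 Mb = 796,950,000 bytes ÷ 1,073,741,824 = 0.7422 GiB.

0.742 GiB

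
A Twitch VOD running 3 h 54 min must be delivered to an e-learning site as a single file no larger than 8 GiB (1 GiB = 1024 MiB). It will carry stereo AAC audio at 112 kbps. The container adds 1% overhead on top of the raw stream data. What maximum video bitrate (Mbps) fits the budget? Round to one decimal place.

Budget: 8 GiB = 68719.5 Mb.
Stream payload after overhead: 68719.5 / 1.01 = 68039.1 Mb.
3 h 54 min = 234 min = 14040 s
Total bitrate budget: 68039.1 Mb / 14040 s = 4.846 Mbps.
Audio: 112 kbps = 0.112 Mbps.
Video: 4.846 − 0.112 = 4.734 Mbps.

4.7 Mbps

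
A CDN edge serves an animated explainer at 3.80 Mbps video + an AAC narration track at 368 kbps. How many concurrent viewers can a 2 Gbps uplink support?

Audio: 368 kbps = 0.368 Mbps.
Per-viewer media rate: 4.168 Mbps.
2 Gbps = 2,000 Mbps; 2,000 / 4.168 = 479.85 → 479 viewers.

479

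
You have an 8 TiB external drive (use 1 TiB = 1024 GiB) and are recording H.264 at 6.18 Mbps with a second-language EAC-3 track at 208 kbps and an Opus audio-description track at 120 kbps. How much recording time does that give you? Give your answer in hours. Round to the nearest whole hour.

3004 hours

Audio total: 208 + 120 = 328 kbps = 0.328 Mbps.
Total bitrate: 6.18 + 0.328 = 6.508 Mbps.
Capacity: 8 TiB = 70,368,744 Mb.
Recording time: 70,368,744 / 6.508 = 10,812,653 s ≈ 3,004 hours.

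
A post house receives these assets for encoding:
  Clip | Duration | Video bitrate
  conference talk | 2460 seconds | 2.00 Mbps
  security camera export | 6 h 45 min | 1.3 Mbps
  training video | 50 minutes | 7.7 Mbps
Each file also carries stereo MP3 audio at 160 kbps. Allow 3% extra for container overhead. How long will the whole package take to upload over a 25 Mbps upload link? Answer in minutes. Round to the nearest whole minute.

44 minutes

Audio: 160 kbps = 0.160 Mbps.
conference talk: 2.160 Mbps × 2460 s × 1.03 = 5473.0 Mb
security camera export: 1.460 Mbps × 24300 s × 1.03 = 36542.3 Mb
training video: 7.860 Mbps × 3000 s × 1.03 = 24287.4 Mb
Total: 66302.7 Mb = 8287.8 MB.
At 25 Mbps: 66302.7 / 25 = 2652 s ≈ 44.2 minutes.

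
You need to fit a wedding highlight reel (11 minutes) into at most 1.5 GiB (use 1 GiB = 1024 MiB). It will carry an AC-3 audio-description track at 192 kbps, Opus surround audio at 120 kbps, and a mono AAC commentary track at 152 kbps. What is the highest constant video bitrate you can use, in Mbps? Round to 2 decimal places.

Budget: 1.5 GiB = 12884.9 Mb.
11 min = 660 s
Total bitrate budget: 12884.9 Mb / 660 s = 19.523 Mbps.
Audio total: 192 + 120 + 152 = 464 kbps = 0.464 Mbps.
Video: 19.523 − 0.464 = 19.059 Mbps.

19.06 Mbps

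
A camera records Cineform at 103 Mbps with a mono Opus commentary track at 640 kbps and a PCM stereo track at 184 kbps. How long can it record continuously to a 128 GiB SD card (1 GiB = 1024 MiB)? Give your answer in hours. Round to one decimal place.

2.9 hours

Audio total: 640 + 184 = 824 kbps = 0.824 Mbps.
Total bitrate: 103 + 0.824 = 103.824 Mbps.
Capacity: 128 GiB = 1,099,512 Mb.
Recording time: 1,099,512 / 103.824 = 10,590 s ≈ 2.94 hours.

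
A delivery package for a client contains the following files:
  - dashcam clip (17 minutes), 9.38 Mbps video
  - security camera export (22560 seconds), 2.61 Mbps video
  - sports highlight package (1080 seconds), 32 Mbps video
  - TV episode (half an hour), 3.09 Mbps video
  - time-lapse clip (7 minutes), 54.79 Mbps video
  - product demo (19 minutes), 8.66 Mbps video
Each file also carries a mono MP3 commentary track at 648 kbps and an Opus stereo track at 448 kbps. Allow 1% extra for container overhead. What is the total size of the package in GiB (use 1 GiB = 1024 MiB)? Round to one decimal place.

Audio total: 648 + 448 = 1096 kbps = 1.096 Mbps.
dashcam clip: 10.476 Mbps × 1020 s × 1.01 = 10792.4 Mb
security camera export: 3.706 Mbps × 22560 s × 1.01 = 84443.4 Mb
sports highlight package: 33.096 Mbps × 1080 s × 1.01 = 36101.1 Mb
TV episode: 4.186 Mbps × 1800 s × 1.01 = 7610.1 Mb
time-lapse clip: 55.886 Mbps × 420 s × 1.01 = 23706.8 Mb
product demo: 9.756 Mbps × 1140 s × 1.01 = 11233.1 Mb
Total: 173887.0 Mb = 21735.9 MB.
= 20.24 GiB.

20.2 GiB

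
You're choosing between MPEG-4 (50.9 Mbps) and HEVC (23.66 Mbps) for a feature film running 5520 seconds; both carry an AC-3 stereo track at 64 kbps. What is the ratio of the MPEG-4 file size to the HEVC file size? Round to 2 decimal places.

2.15

Audio: 64 kbps = 0.064 Mbps.
MPEG-4: 50.964 Mbps × 5520 s = 281321.3 Mb = 32.750 GiB.
HEVC: 23.724 Mbps × 5520 s = 130956.5 Mb = 15.245 GiB.
Ratio: 32.750 / 15.245 = 2.148.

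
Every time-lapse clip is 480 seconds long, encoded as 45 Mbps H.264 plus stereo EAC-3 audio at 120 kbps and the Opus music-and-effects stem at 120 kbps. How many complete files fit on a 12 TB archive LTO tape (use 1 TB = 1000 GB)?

Audio total: 120 + 120 = 240 kbps = 0.240 Mbps.
Total bitrate: 45.240 Mbps.
Per item: 45.240 Mbps × 480 s = 21,715 Mb = 2,714 MB.
Capacity: 12 TB = 96,000,000 Mb; 4420.87 items → 4420 complete.

4420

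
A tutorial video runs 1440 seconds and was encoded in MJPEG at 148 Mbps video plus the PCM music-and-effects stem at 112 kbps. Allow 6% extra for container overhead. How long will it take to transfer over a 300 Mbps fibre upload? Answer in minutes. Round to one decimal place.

Audio: 112 kbps = 0.112 Mbps.
Total bitrate: 148.112 Mbps.
File: 148.112 Mbps × 1440 s = 213281.3 Mb.
With 6% container overhead: ×1.06. → 226078.2 Mb.
At 300 Mbps: 226078.2 / 300 = 753.6 s ≈ 12.6 minutes.

12.6 minutes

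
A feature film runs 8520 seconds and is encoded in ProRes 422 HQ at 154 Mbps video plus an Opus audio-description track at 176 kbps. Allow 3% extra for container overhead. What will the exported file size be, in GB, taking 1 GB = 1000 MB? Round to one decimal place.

Audio: 176 kbps = 0.176 Mbps.
Total bitrate: 154 + 0.176 = 154.176 Mbps.
Stream data: 154.176 Mbps × 8520 s = 1313579.5 Mb.
With 3% container overhead: ×1.03.
1,352,987 Mb ÷ 8 = 169,123 MB → 169.1 GB.

169.1 GB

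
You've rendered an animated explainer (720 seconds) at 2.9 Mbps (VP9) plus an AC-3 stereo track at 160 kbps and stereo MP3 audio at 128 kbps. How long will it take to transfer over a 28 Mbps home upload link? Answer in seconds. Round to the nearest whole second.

Audio total: 160 + 128 = 288 kbps = 0.288 Mbps.
Total bitrate: 3.188 Mbps.
File: 3.188 Mbps × 720 s = 2295.4 Mb.
At 28 Mbps: 2295.4 / 28 = 82.0 s ≈ 82 seconds.

82 seconds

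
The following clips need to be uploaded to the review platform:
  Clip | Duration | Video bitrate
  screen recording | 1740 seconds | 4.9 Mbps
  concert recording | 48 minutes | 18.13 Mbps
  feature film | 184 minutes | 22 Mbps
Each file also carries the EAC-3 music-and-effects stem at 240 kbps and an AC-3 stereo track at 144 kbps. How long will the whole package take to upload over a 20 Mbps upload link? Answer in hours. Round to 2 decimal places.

4.30 hours

Audio total: 240 + 144 = 384 kbps = 0.384 Mbps.
screen recording: 5.284 Mbps × 1740 s = 9194.2 Mb
concert recording: 18.514 Mbps × 2880 s = 53320.3 Mb
feature film: 22.384 Mbps × 11040 s = 247119.4 Mb
Total: 309633.8 Mb = 38704.2 MB.
At 20 Mbps: 309633.8 / 20 = 15482 s ≈ 4.3 hours.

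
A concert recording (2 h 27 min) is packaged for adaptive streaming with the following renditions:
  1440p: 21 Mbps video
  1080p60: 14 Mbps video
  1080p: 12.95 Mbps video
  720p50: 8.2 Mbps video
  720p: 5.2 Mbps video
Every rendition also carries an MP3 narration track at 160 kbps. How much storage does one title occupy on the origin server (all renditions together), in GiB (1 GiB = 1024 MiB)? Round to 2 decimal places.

63.81 GiB

2 h 27 min = 147 min = 8820 s
Audio: 160 kbps = 0.160 Mbps.
Sum of rendition bitrates: (21+0.160) + (14+0.160) + (12.95+0.160) + (8.2+0.160) + (5.2+0.160) = 62.150 Mbps.
× 8820 s = 548,163 Mb = 68,520 MB = 63.81 GiB.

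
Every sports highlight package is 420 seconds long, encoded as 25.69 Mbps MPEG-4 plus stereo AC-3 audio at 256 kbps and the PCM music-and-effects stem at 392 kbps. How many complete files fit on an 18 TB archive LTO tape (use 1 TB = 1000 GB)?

13017

Audio total: 256 + 392 = 648 kbps = 0.648 Mbps.
Total bitrate: 26.338 Mbps.
Per item: 26.338 Mbps × 420 s = 11,062 Mb = 1,383 MB.
Capacity: 18 TB = 144,000,000 Mb; 13017.58 items → 13017 complete.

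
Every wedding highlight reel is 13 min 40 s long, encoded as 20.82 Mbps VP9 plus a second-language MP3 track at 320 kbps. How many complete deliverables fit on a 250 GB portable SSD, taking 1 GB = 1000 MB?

13 min 40 s = 820 s
Audio: 320 kbps = 0.320 Mbps.
Total bitrate: 21.140 Mbps.
Per item: 21.140 Mbps × 820 s = 17,335 Mb = 2,167 MB.
Capacity: 250 GB = 2,000,000 Mb; 115.37 items → 115 complete.

115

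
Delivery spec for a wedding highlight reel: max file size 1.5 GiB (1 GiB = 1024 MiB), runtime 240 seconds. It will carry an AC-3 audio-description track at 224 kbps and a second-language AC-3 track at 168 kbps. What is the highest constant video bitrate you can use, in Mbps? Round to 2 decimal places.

53.30 Mbps

Budget: 1.5 GiB = 12884.9 Mb.
Total bitrate budget: 12884.9 Mb / 240 s = 53.687 Mbps.
Audio total: 224 + 168 = 392 kbps = 0.392 Mbps.
Video: 53.687 − 0.392 = 53.295 Mbps.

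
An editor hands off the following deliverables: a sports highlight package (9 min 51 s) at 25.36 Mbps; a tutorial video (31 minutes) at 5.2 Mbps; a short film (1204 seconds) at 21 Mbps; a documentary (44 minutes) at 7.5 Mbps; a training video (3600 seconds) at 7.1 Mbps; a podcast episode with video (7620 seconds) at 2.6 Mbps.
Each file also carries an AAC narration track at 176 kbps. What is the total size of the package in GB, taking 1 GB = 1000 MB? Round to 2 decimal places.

14.77 GB

Audio: 176 kbps = 0.176 Mbps.
sports highlight package: 25.536 Mbps × 591 s = 15091.8 Mb
tutorial video: 5.376 Mbps × 1860 s = 9999.4 Mb
short film: 21.176 Mbps × 1204 s = 25495.9 Mb
documentary: 7.676 Mbps × 2640 s = 20264.6 Mb
training video: 7.276 Mbps × 3600 s = 26193.6 Mb
podcast episode with video: 2.776 Mbps × 7620 s = 21153.1 Mb
Total: 118198.4 Mb = 14774.8 MB.
= 14.77 GB.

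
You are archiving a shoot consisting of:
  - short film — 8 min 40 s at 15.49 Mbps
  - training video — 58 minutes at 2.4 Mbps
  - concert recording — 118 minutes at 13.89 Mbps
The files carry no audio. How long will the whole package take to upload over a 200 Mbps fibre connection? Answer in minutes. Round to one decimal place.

short film: 15.490 Mbps × 520 s = 8054.8 Mb
training video: 2.400 Mbps × 3480 s = 8352.0 Mb
concert recording: 13.890 Mbps × 7080 s = 98341.2 Mb
Total: 114748.0 Mb = 14343.5 MB.
At 200 Mbps: 114748.0 / 200 = 574 s ≈ 9.56 minutes.

9.6 minutes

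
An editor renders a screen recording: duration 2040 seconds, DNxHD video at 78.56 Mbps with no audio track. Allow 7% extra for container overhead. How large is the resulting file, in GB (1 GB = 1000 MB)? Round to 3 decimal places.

21.435 GB

Total bitrate: 78.56 Mbps.
Stream data: 78.560 Mbps × 2040 s = 160262.4 Mb.
With 7% container overhead: ×1.07.
171,481 Mb ÷ 8 = 21,435 MB → 21.44 GB.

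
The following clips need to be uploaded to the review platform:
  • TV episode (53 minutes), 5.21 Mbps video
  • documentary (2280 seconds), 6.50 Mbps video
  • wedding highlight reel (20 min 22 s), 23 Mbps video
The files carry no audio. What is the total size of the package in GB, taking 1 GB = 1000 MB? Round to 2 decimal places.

TV episode: 5.210 Mbps × 3180 s = 16567.8 Mb
documentary: 6.500 Mbps × 2280 s = 14820.0 Mb
wedding highlight reel: 23.000 Mbps × 1222 s = 28106.0 Mb
Total: 59493.8 Mb = 7436.7 MB.
= 7.437 GB.

7.44 GB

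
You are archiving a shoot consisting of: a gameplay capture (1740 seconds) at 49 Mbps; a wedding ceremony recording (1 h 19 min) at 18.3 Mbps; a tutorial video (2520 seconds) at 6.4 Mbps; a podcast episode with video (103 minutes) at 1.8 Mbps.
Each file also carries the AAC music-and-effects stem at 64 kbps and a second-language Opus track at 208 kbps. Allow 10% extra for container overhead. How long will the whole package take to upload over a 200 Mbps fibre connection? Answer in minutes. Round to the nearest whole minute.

Audio total: 64 + 208 = 272 kbps = 0.272 Mbps.
gameplay capture: 49.272 Mbps × 1740 s × 1.10 = 94306.6 Mb
wedding ceremony recording: 18.572 Mbps × 4740 s × 1.10 = 96834.4 Mb
tutorial video: 6.672 Mbps × 2520 s × 1.10 = 18494.8 Mb
podcast episode with video: 2.072 Mbps × 6180 s × 1.10 = 14085.5 Mb
Total: 223721.3 Mb = 27965.2 MB.
At 200 Mbps: 223721.3 / 200 = 1119 s ≈ 18.6 minutes.

19 minutes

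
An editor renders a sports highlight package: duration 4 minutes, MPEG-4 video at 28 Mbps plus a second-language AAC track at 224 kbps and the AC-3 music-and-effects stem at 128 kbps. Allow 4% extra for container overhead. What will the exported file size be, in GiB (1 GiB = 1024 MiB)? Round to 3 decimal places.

4 min = 240 s
Audio total: 224 + 128 = 352 kbps = 0.352 Mbps.
Total bitrate: 28 + 0.352 = 28.352 Mbps.
Stream data: 28.352 Mbps × 240 s = 6804.5 Mb.
With 4% container overhead: ×1.04.
7,077 Mb = 884,582,400 bytes ÷ 1,073,741,824 = 0.8238 GiB.

0.824 GiB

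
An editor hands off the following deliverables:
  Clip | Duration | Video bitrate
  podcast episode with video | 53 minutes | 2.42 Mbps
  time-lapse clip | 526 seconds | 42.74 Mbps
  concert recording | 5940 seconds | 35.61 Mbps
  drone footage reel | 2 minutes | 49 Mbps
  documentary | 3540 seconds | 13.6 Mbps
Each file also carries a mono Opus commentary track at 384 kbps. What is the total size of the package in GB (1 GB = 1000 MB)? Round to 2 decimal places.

37.60 GB

Audio: 384 kbps = 0.384 Mbps.
podcast episode with video: 2.804 Mbps × 3180 s = 8916.7 Mb
time-lapse clip: 43.124 Mbps × 526 s = 22683.2 Mb
concert recording: 35.994 Mbps × 5940 s = 213804.4 Mb
drone footage reel: 49.384 Mbps × 120 s = 5926.1 Mb
documentary: 13.984 Mbps × 3540 s = 49503.4 Mb
Total: 300833.7 Mb = 37604.2 MB.
= 37.60 GB.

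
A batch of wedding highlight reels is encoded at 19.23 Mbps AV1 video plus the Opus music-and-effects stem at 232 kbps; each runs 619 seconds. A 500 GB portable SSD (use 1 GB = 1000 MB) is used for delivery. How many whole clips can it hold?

332

Audio: 232 kbps = 0.232 Mbps.
Total bitrate: 19.462 Mbps.
Per item: 19.462 Mbps × 619 s = 12,047 Mb = 1,506 MB.
Capacity: 500 GB = 4,000,000 Mb; 332.03 items → 332 complete.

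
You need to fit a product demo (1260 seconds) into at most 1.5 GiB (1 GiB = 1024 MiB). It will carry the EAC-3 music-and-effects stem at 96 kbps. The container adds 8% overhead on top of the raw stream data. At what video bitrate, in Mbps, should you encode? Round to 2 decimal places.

Budget: 1.5 GiB = 12884.9 Mb.
Stream payload after overhead: 12884.9 / 1.08 = 11930.5 Mb.
Total bitrate budget: 11930.5 Mb / 1260 s = 9.469 Mbps.
Audio: 96 kbps = 0.096 Mbps.
Video: 9.469 − 0.096 = 9.373 Mbps.

9.37 Mbps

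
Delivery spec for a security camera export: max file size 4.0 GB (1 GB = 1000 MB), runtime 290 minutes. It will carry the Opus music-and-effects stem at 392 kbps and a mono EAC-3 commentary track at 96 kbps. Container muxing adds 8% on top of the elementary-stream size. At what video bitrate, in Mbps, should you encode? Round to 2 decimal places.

Budget: 4.0 GB = 32000.0 Mb.
Stream payload after overhead: 32000.0 / 1.08 = 29629.6 Mb.
290 min = 17400 s
Total bitrate budget: 29629.6 Mb / 17400 s = 1.703 Mbps.
Audio total: 392 + 96 = 488 kbps = 0.488 Mbps.
Video: 1.703 − 0.488 = 1.215 Mbps.

1.21 Mbps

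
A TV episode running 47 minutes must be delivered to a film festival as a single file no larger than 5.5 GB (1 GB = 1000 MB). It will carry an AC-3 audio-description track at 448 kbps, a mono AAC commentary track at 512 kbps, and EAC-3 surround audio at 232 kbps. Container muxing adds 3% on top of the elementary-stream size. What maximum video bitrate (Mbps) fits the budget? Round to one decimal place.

14.0 Mbps

Budget: 5.5 GB = 44000.0 Mb.
Stream payload after overhead: 44000.0 / 1.03 = 42718.4 Mb.
47 min = 2820 s
Total bitrate budget: 42718.4 Mb / 2820 s = 15.148 Mbps.
Audio total: 448 + 512 + 232 = 1192 kbps = 1.192 Mbps.
Video: 15.148 − 1.192 = 13.956 Mbps.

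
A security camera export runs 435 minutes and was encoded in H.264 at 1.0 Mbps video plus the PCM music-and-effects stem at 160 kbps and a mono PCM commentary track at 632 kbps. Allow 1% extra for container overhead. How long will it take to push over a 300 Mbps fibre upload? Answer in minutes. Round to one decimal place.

2.6 minutes

435 min = 26100 s
Audio total: 160 + 632 = 792 kbps = 0.792 Mbps.
Total bitrate: 1.792 Mbps.
File: 1.792 Mbps × 26100 s = 46771.2 Mb.
With 1% container overhead: ×1.01. → 47238.9 Mb.
At 300 Mbps: 47238.9 / 300 = 157.5 s ≈ 2.62 minutes.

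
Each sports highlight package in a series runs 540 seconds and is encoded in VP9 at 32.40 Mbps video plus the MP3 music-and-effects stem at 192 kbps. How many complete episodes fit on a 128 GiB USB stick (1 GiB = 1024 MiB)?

62

Audio: 192 kbps = 0.192 Mbps.
Total bitrate: 32.592 Mbps.
Per item: 32.592 Mbps × 540 s = 17,600 Mb = 2,200 MB.
Capacity: 128 GiB = 1,099,512 Mb; 62.47 items → 62 complete.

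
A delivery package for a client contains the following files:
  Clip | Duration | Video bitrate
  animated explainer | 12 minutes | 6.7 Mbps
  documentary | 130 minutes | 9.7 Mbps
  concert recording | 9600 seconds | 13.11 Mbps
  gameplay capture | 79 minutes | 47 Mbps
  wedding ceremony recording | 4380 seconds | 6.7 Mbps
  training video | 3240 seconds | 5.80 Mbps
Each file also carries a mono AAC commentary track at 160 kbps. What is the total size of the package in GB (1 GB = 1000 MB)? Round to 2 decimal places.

60.27 GB

Audio: 160 kbps = 0.160 Mbps.
animated explainer: 6.860 Mbps × 720 s = 4939.2 Mb
documentary: 9.860 Mbps × 7800 s = 76908.0 Mb
concert recording: 13.270 Mbps × 9600 s = 127392.0 Mb
gameplay capture: 47.160 Mbps × 4740 s = 223538.4 Mb
wedding ceremony recording: 6.860 Mbps × 4380 s = 30046.8 Mb
training video: 5.960 Mbps × 3240 s = 19310.4 Mb
Total: 482134.8 Mb = 60266.8 MB.
= 60.27 GB.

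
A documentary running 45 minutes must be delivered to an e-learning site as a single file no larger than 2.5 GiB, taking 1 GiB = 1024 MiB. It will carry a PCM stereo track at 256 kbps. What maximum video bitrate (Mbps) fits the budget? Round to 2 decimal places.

Budget: 2.5 GiB = 21474.8 Mb.
45 min = 2700 s
Total bitrate budget: 21474.8 Mb / 2700 s = 7.954 Mbps.
Audio: 256 kbps = 0.256 Mbps.
Video: 7.954 − 0.256 = 7.698 Mbps.

7.70 Mbps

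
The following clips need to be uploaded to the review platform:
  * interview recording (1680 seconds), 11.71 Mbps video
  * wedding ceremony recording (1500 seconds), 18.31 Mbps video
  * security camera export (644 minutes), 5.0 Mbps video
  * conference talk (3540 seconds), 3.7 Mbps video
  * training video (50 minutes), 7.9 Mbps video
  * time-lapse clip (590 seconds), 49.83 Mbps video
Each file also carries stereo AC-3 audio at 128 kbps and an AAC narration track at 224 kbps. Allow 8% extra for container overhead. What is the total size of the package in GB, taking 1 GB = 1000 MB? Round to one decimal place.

43.7 GB

Audio total: 128 + 224 = 352 kbps = 0.352 Mbps.
interview recording: 12.062 Mbps × 1680 s × 1.08 = 21885.3 Mb
wedding ceremony recording: 18.662 Mbps × 1500 s × 1.08 = 30232.4 Mb
security camera export: 5.352 Mbps × 38640 s × 1.08 = 223345.4 Mb
conference talk: 4.052 Mbps × 3540 s × 1.08 = 15491.6 Mb
training video: 8.252 Mbps × 3000 s × 1.08 = 26736.5 Mb
time-lapse clip: 50.182 Mbps × 590 s × 1.08 = 31976.0 Mb
Total: 349667.2 Mb = 43708.4 MB.
= 43.71 GB.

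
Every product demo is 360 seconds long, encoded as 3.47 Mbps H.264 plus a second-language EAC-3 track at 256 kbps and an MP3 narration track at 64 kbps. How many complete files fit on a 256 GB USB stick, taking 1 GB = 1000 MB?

Audio total: 256 + 64 = 320 kbps = 0.320 Mbps.
Total bitrate: 3.790 Mbps.
Per item: 3.790 Mbps × 360 s = 1,364 Mb = 170.6 MB.
Capacity: 256 GB = 2,048,000 Mb; 1501.03 items → 1501 complete.

1501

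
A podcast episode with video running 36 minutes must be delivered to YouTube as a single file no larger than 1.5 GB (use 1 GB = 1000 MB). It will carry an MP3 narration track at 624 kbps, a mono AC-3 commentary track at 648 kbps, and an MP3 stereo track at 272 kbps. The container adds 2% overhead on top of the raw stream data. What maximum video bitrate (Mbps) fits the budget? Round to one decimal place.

Budget: 1.5 GB = 12000.0 Mb.
Stream payload after overhead: 12000.0 / 1.02 = 11764.7 Mb.
36 min = 2160 s
Total bitrate budget: 11764.7 Mb / 2160 s = 5.447 Mbps.
Audio total: 624 + 648 + 272 = 1544 kbps = 1.544 Mbps.
Video: 5.447 − 1.544 = 3.903 Mbps.

3.9 Mbps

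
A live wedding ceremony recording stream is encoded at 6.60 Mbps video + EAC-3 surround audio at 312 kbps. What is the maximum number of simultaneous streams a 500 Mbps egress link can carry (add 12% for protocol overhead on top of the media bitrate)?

64

Audio: 312 kbps = 0.312 Mbps.
Per-viewer media rate: 6.912 Mbps.
On the wire with 12% overhead: 7.741 Mbps.
500 Mbps = 500.0 Mbps; 500.0 / 7.741 = 64.59 → 64 viewers.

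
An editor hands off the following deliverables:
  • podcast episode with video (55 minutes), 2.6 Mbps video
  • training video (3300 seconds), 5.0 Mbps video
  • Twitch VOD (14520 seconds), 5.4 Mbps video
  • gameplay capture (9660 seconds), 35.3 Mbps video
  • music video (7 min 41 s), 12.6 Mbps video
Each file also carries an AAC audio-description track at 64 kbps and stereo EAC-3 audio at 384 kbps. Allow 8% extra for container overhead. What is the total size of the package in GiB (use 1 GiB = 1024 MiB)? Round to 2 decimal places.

58.37 GiB

Audio total: 64 + 384 = 448 kbps = 0.448 Mbps.
podcast episode with video: 3.048 Mbps × 3300 s × 1.08 = 10863.1 Mb
training video: 5.448 Mbps × 3300 s × 1.08 = 19416.7 Mb
Twitch VOD: 5.848 Mbps × 14520 s × 1.08 = 91706.0 Mb
gameplay capture: 35.748 Mbps × 9660 s × 1.08 = 372951.7 Mb
music video: 13.048 Mbps × 461 s × 1.08 = 6496.3 Mb
Total: 501433.8 Mb = 62679.2 MB.
= 58.37 GiB.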